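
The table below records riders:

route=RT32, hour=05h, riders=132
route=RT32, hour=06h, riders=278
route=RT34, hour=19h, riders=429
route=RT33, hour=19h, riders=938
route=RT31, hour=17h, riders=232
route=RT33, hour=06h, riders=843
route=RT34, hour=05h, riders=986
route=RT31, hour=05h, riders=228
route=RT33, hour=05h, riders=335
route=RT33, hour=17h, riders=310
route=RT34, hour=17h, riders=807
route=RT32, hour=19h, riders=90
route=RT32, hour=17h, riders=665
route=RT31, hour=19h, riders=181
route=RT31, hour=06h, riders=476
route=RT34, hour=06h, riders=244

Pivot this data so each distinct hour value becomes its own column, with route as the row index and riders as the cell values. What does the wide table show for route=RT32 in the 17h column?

665

Wide layout: rows indexed by route, columns are the 4 distinct hour values (05h, 06h, 19h, 17h).
Cell (route=RT32, hour=17h) draws from the long row where route=RT32 and hour=17h, which has riders=665.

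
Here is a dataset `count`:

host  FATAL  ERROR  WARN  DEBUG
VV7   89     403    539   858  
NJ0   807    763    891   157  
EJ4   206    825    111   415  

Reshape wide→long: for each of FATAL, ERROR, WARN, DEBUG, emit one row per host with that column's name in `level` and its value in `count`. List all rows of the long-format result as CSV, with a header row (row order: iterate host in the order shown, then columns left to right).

Each (host, column) pair becomes one row: 3 × 4 = 12 rows.
For example, (VV7, FATAL) → count=89.

host,level,count
VV7,FATAL,89
VV7,ERROR,403
VV7,WARN,539
VV7,DEBUG,858
NJ0,FATAL,807
NJ0,ERROR,763
NJ0,WARN,891
NJ0,DEBUG,157
EJ4,FATAL,206
EJ4,ERROR,825
EJ4,WARN,111
EJ4,DEBUG,415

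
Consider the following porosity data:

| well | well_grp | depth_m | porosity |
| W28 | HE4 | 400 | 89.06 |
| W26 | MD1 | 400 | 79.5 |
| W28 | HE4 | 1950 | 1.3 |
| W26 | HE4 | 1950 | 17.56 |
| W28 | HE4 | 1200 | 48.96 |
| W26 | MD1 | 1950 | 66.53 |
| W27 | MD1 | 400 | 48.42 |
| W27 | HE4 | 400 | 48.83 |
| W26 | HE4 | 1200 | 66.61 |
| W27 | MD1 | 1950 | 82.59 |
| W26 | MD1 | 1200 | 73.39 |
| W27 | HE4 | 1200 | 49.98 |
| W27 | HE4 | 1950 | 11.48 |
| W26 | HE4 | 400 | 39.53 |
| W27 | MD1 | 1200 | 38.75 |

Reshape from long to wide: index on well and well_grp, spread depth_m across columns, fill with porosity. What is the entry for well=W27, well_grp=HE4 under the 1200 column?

Wide layout: rows indexed by well and well_grp, columns are the 3 distinct depth_m values (400, 1950, 1200).
Cell (well=W27, well_grp=HE4, depth_m=1200) draws from the long row where well=W27, well_grp=HE4 and depth_m=1200, which has porosity=49.98.

49.98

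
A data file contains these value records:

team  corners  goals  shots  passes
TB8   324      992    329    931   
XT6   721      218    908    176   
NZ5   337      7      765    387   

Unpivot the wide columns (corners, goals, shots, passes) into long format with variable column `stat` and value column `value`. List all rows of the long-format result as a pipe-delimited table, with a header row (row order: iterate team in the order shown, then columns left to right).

Each (team, column) pair becomes one row: 3 × 4 = 12 rows.
For example, (TB8, corners) → value=324.

| team | stat | value |
| TB8 | corners | 324 |
| TB8 | goals | 992 |
| TB8 | shots | 329 |
| TB8 | passes | 931 |
| XT6 | corners | 721 |
| XT6 | goals | 218 |
| XT6 | shots | 908 |
| XT6 | passes | 176 |
| NZ5 | corners | 337 |
| NZ5 | goals | 7 |
| NZ5 | shots | 765 |
| NZ5 | passes | 387 |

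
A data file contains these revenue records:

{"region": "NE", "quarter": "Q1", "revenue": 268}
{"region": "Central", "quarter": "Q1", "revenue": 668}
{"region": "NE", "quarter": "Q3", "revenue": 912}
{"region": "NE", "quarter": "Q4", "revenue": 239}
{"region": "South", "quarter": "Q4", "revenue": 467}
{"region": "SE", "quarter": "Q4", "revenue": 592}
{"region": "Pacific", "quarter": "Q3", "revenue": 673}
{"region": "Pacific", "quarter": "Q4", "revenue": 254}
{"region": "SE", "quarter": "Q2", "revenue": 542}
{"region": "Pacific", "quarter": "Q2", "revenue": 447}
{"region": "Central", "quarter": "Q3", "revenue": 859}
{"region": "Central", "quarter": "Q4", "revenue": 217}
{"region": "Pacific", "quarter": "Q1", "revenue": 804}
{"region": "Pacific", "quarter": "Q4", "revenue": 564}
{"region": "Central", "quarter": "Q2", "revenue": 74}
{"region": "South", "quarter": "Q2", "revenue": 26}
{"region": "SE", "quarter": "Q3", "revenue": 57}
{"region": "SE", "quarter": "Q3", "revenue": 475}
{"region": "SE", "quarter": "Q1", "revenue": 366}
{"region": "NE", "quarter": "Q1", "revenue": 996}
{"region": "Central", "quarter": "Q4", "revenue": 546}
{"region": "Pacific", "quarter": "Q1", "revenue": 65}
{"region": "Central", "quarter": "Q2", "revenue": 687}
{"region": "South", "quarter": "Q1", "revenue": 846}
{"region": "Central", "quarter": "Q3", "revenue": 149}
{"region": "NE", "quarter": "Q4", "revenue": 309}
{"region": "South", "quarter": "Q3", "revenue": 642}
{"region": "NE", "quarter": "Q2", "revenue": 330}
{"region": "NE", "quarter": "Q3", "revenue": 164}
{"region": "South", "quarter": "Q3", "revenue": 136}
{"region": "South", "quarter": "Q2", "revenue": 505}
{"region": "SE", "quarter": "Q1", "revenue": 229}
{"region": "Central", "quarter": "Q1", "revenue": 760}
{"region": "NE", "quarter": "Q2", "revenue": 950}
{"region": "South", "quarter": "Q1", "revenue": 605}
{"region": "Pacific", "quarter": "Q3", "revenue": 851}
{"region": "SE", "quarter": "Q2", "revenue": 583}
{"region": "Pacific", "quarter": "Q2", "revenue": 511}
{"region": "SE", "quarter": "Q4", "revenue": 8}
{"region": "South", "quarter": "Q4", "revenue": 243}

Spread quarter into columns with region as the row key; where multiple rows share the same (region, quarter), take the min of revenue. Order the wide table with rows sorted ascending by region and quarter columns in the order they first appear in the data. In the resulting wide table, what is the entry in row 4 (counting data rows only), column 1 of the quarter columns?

229

With rows sorted ascending by region, row 4 is region=SE. quarter columns in first-appearance order: Q1, Q3, Q4, Q2; column 1 is Q1.
Long rows with region=SE, quarter=Q1: min(366, 229) = 229.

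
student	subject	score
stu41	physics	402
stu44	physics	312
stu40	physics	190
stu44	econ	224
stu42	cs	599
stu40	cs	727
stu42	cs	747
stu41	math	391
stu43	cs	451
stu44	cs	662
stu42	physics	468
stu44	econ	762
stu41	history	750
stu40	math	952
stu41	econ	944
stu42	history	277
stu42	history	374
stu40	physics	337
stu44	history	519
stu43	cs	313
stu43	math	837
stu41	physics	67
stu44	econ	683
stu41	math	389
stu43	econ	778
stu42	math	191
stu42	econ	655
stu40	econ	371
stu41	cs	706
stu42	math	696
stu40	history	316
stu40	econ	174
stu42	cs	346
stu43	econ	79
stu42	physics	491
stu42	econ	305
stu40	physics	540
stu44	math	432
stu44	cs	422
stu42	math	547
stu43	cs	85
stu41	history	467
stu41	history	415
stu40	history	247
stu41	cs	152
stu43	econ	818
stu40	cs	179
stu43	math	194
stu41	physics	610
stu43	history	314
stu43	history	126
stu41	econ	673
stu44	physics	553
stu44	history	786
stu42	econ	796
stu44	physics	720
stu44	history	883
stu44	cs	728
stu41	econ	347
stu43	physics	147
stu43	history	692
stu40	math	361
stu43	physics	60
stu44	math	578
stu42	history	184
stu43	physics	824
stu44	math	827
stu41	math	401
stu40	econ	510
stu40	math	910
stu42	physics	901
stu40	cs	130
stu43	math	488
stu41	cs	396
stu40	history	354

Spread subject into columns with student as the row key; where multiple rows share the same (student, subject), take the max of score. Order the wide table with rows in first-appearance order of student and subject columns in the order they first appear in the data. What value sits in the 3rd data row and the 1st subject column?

540

With rows in first-appearance order of student, row 3 is student=stu40. subject columns in first-appearance order: physics, econ, cs, math, history; column 1 is physics.
Long rows with student=stu40, subject=physics: max(190, 337, 540) = 540.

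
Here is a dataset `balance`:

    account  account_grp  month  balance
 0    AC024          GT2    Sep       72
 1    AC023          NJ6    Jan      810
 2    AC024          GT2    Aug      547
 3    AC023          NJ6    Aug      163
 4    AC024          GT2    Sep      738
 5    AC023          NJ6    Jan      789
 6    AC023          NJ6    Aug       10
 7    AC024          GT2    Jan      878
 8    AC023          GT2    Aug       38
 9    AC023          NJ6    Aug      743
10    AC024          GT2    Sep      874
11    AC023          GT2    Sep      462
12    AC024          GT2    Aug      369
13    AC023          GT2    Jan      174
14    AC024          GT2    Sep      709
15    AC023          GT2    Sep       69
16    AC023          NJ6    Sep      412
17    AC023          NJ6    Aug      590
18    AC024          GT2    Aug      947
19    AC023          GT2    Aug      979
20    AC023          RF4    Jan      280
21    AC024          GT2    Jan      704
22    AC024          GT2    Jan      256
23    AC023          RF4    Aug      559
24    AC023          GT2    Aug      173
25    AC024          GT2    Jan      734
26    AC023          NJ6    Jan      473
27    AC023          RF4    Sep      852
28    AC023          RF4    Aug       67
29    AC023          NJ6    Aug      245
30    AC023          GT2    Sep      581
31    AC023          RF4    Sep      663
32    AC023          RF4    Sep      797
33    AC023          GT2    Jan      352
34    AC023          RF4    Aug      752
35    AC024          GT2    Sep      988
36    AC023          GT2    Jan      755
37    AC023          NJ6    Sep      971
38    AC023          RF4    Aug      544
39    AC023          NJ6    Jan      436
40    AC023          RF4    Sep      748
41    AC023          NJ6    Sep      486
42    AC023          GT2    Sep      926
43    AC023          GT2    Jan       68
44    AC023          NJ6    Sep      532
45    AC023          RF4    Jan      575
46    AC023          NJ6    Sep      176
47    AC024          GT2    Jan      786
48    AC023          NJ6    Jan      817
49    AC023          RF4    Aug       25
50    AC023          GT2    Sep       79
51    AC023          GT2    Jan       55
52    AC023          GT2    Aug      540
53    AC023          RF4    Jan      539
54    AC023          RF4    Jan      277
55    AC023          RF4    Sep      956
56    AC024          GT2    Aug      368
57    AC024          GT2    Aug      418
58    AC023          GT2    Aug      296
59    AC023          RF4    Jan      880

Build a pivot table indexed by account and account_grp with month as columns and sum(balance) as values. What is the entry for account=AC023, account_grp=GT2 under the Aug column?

2026

Rows with account=AC023, account_grp=GT2 and month=Aug: balance values are 38, 979, 173, 540, 296.
38 + 979 + 173 + 540 + 296 = 2026.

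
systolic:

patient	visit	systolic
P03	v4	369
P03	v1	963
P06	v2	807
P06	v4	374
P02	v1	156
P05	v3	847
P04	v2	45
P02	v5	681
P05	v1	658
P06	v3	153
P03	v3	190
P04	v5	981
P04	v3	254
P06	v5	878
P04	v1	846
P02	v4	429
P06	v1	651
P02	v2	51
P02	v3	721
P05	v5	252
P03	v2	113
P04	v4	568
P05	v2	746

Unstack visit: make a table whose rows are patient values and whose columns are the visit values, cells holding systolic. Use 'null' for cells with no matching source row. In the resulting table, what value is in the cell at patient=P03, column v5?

null

No long-format row has patient=P03 and visit=v5, so the cell is null.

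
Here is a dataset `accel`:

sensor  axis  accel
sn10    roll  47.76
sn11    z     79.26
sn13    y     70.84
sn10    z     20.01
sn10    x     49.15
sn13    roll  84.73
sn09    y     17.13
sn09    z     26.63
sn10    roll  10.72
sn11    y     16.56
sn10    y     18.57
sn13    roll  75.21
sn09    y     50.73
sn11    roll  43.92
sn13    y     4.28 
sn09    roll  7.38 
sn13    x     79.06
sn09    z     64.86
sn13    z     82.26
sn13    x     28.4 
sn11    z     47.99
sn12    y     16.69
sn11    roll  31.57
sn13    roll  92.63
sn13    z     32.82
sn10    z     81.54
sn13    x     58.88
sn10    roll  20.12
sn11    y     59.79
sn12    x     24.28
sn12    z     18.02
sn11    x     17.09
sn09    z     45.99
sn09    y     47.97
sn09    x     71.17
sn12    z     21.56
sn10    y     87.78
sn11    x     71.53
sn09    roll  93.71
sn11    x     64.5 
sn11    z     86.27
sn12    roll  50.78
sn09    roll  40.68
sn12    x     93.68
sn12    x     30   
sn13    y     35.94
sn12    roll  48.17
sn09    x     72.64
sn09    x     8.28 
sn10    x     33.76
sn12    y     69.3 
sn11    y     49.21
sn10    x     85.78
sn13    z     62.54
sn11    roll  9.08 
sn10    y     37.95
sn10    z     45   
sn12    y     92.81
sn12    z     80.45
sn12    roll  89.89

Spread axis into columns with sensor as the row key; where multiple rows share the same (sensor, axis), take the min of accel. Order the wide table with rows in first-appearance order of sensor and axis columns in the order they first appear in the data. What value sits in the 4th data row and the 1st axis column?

With rows in first-appearance order of sensor, row 4 is sensor=sn09. axis columns in first-appearance order: roll, z, y, x; column 1 is roll.
Long rows with sensor=sn09, axis=roll: min(7.38, 93.71, 40.68) = 7.38.

7.38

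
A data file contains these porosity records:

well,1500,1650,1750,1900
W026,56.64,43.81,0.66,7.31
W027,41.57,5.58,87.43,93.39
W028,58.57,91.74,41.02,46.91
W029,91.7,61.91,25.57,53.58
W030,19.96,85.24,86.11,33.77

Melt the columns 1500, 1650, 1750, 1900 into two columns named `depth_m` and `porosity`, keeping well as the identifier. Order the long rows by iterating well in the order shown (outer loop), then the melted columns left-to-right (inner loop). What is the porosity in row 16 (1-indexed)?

53.58

20 rows total (5 × 4). Row 16: index ⌊(16-1)/4⌋ = 3 into well → W029; (16-1) mod 4 = 3 into the melted columns → 1900.
So row 16 is (W029, 1900, 53.58); porosity = 53.58.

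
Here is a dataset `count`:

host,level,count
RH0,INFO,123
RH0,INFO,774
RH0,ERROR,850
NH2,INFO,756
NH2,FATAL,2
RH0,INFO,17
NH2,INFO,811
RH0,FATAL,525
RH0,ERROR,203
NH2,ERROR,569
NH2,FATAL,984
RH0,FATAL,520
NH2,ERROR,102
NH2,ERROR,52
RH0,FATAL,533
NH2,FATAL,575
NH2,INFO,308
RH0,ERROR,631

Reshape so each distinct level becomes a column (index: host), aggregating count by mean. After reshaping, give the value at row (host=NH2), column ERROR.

Rows with host=NH2 and level=ERROR: count values are 569, 102, 52.
(569 + 102 + 52) / 3 = 241.

241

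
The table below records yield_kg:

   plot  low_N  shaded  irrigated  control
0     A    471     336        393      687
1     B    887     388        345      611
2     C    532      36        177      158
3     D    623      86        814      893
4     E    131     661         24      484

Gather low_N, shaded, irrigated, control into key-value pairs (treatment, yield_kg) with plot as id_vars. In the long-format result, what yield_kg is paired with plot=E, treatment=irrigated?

24

Unpivoting turns each (plot, wide-column) pair into one long row.
The wide cell at row E, column irrigated holds 24, so the long row (E, irrigated) has yield_kg=24.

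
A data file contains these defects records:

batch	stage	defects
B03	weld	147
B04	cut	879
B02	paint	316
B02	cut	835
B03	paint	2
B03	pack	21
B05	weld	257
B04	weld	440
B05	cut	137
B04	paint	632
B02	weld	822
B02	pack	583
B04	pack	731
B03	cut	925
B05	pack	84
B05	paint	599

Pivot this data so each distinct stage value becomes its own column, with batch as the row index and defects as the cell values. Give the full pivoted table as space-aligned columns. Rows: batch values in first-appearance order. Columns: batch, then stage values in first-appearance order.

Columns: batch plus the 4 distinct stage values (weld, cut, paint, pack).
For example, row B03 column weld takes defects=147 from the long row (B03, weld).

batch  weld  cut  paint  pack
B03    147   925  2      21  
B04    440   879  632    731 
B02    822   835  316    583 
B05    257   137  599    84  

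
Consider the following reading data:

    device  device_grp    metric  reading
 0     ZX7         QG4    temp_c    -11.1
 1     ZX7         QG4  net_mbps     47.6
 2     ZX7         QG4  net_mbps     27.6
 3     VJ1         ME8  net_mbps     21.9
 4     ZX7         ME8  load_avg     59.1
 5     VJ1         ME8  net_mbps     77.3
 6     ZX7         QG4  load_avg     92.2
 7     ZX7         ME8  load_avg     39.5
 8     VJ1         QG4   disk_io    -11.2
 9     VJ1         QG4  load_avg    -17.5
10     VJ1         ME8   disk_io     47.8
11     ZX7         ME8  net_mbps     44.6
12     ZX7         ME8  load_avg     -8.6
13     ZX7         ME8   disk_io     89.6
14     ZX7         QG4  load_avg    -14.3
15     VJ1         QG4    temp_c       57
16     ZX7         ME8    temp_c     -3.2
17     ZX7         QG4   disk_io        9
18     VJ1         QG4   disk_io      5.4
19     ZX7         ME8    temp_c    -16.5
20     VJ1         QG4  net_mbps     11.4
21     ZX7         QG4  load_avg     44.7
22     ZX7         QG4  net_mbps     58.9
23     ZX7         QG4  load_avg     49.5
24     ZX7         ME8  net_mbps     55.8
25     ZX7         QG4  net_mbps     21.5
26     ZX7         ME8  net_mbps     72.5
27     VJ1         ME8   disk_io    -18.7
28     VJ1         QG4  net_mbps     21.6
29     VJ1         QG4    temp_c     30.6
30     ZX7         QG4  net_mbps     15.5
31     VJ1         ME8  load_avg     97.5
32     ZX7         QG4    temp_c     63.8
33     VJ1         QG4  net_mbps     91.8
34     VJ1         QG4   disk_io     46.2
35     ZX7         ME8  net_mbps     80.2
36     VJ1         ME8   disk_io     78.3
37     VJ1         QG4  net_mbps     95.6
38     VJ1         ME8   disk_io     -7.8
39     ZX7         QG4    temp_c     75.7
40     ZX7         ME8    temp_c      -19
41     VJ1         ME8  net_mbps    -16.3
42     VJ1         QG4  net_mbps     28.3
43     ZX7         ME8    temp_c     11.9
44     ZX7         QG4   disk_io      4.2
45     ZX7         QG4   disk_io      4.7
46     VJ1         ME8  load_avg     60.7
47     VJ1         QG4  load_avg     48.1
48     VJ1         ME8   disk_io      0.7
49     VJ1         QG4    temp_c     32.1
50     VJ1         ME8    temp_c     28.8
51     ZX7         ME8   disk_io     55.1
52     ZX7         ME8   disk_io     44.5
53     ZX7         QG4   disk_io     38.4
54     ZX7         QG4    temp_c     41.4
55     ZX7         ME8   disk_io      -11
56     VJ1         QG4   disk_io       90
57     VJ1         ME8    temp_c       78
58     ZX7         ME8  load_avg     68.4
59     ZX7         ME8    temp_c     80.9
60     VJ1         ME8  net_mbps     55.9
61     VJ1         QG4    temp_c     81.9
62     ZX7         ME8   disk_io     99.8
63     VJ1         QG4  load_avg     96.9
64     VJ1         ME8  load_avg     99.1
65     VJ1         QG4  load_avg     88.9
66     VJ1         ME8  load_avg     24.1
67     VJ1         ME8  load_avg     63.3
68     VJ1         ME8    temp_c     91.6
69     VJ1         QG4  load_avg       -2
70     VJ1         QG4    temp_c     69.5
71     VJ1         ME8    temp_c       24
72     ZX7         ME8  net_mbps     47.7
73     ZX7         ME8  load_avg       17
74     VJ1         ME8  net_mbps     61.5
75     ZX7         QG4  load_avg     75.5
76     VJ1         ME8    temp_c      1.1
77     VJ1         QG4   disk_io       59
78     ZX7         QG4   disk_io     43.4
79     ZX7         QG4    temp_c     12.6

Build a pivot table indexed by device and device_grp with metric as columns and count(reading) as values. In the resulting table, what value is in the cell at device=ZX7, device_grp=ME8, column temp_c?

5

Rows with device=ZX7, device_grp=ME8 and metric=temp_c: reading values are -3.2, -16.5, -19, 11.9, 80.9.
5 rows match — count = 5.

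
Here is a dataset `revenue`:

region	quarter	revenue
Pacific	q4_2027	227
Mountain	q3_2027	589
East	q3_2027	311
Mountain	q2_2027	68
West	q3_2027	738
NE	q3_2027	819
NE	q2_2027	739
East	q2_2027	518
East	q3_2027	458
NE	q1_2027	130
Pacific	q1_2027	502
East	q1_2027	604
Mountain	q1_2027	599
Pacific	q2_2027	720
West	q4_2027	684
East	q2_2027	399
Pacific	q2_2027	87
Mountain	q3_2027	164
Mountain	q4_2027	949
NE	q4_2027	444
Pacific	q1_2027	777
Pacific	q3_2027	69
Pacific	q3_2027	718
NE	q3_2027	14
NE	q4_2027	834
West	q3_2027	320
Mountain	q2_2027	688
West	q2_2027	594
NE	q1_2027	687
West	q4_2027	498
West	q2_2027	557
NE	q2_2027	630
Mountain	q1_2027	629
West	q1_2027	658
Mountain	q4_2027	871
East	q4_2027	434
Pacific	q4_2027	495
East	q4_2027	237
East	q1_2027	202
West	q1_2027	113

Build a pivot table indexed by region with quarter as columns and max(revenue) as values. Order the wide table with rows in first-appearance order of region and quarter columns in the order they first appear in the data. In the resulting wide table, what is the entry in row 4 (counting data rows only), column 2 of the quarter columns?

738

With rows in first-appearance order of region, row 4 is region=West. quarter columns in first-appearance order: q4_2027, q3_2027, q2_2027, q1_2027; column 2 is q3_2027.
Long rows with region=West, quarter=q3_2027: max(738, 320) = 738.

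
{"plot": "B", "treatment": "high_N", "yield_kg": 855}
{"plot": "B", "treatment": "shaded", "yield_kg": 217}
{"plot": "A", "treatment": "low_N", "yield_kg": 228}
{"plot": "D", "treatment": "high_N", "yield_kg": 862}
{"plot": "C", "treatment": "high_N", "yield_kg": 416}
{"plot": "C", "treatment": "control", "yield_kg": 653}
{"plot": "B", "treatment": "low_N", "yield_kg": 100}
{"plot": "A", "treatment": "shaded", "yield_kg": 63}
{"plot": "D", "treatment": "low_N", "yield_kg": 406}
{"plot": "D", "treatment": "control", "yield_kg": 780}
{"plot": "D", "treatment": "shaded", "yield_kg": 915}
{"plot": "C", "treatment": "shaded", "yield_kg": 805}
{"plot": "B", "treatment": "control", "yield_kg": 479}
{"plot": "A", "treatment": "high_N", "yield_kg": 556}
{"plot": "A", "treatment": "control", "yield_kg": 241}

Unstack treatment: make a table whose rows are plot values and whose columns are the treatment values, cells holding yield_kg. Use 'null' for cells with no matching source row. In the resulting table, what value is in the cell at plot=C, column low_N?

No long-format row has plot=C and treatment=low_N, so the cell is null.

null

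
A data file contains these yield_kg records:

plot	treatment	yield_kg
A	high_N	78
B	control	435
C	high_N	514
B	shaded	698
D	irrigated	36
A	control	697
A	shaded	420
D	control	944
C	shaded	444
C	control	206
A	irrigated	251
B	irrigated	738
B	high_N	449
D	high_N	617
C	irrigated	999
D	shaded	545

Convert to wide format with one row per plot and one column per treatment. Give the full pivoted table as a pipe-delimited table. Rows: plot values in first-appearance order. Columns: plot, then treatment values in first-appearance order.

| plot | high_N | control | shaded | irrigated |
| A | 78 | 697 | 420 | 251 |
| B | 449 | 435 | 698 | 738 |
| C | 514 | 206 | 444 | 999 |
| D | 617 | 944 | 545 | 36 |

Columns: plot plus the 4 distinct treatment values (high_N, control, shaded, irrigated).
For example, row A column high_N takes yield_kg=78 from the long row (A, high_N).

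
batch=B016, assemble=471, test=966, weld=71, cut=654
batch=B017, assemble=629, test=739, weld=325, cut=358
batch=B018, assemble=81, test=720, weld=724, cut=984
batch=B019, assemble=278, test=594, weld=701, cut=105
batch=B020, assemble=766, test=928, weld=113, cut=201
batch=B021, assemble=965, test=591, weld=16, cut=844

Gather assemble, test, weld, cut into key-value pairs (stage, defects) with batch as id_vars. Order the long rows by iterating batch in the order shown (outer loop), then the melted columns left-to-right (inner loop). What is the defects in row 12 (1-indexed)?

24 rows total (6 × 4). Row 12: index ⌊(12-1)/4⌋ = 2 into batch → B018; (12-1) mod 4 = 3 into the melted columns → cut.
So row 12 is (B018, cut, 984); defects = 984.

984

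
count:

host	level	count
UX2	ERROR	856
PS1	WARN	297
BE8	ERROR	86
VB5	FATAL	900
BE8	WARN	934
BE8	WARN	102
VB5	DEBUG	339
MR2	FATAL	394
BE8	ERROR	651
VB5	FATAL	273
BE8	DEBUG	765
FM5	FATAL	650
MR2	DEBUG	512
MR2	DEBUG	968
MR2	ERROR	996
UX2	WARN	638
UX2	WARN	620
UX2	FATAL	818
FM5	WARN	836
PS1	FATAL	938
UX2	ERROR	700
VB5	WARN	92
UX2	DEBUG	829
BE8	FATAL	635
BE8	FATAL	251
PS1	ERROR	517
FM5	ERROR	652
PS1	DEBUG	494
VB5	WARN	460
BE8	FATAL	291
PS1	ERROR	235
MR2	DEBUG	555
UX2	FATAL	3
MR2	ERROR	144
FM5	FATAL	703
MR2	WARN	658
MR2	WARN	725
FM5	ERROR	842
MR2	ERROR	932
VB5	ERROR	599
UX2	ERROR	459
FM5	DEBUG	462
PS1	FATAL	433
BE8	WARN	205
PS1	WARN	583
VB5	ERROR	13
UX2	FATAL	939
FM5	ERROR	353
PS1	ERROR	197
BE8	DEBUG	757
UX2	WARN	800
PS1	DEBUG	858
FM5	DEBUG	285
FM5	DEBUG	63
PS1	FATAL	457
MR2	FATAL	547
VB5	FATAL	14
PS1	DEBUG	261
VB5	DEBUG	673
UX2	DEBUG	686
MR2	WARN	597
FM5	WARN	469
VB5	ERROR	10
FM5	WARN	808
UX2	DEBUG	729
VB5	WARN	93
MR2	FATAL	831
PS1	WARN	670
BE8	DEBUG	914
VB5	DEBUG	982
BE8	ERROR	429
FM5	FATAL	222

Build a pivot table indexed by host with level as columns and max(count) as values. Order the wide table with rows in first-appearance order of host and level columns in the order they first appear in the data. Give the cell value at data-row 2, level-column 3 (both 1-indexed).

With rows in first-appearance order of host, row 2 is host=PS1. level columns in first-appearance order: ERROR, WARN, FATAL, DEBUG; column 3 is FATAL.
Long rows with host=PS1, level=FATAL: max(938, 433, 457) = 938.

938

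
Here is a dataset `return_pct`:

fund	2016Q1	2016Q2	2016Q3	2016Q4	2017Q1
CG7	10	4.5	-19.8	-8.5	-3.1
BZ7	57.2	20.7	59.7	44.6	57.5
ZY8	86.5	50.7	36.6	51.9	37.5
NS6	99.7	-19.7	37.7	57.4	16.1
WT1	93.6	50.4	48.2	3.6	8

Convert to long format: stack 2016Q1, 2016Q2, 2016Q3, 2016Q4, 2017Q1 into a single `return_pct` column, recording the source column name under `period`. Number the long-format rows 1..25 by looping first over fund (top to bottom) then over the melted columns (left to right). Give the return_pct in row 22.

50.4

25 rows total (5 × 5). Row 22: index ⌊(22-1)/5⌋ = 4 into fund → WT1; (22-1) mod 5 = 1 into the melted columns → 2016Q2.
So row 22 is (WT1, 2016Q2, 50.4); return_pct = 50.4.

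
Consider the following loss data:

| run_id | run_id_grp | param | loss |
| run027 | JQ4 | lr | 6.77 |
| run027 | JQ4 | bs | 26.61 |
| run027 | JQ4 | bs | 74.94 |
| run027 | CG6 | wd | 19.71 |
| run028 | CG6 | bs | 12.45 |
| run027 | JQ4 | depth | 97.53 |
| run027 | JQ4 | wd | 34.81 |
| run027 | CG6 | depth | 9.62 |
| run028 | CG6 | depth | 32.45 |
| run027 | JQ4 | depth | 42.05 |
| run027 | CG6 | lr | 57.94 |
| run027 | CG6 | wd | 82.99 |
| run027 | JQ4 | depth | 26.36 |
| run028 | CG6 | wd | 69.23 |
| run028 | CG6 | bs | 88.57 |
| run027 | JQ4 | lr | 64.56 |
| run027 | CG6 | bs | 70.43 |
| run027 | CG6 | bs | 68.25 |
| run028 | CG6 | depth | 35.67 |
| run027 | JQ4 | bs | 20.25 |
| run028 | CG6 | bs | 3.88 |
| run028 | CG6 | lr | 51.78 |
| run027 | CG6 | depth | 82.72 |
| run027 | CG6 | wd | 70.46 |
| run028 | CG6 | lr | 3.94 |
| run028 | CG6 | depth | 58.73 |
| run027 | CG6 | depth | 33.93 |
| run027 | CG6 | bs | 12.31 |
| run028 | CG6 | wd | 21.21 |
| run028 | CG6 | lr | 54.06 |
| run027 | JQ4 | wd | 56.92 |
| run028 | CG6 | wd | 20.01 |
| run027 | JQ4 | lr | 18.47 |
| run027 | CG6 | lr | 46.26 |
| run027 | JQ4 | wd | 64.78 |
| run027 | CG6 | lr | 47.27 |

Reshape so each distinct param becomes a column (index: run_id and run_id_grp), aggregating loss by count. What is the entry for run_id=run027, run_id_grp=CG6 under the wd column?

3

Rows with run_id=run027, run_id_grp=CG6 and param=wd: loss values are 19.71, 82.99, 70.46.
3 rows match — count = 3.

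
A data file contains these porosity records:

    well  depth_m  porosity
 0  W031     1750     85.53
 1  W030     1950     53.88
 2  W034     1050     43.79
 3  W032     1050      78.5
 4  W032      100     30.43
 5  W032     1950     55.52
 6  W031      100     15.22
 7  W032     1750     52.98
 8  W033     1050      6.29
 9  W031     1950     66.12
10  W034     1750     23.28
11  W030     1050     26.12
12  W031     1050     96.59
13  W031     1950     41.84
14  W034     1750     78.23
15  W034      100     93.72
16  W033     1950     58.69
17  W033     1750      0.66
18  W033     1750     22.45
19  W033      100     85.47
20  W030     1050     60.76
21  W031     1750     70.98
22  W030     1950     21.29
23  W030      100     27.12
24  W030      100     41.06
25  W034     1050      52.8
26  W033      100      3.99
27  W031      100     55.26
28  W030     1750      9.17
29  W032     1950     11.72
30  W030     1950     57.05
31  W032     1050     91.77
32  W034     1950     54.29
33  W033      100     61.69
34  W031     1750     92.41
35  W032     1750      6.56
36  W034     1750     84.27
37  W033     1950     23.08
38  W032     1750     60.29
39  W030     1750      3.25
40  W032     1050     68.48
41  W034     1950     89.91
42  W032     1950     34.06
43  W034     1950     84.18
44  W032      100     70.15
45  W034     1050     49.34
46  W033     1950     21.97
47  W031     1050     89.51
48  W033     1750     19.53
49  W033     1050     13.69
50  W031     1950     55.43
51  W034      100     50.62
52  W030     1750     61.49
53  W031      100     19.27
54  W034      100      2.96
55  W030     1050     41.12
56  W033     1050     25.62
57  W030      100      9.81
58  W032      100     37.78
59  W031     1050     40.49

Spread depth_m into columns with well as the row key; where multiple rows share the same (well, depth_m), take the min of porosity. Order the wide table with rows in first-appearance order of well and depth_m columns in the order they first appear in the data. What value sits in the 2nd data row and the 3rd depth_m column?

26.12

With rows in first-appearance order of well, row 2 is well=W030. depth_m columns in first-appearance order: 1750, 1950, 1050, 100; column 3 is 1050.
Long rows with well=W030, depth_m=1050: min(26.12, 60.76, 41.12) = 26.12.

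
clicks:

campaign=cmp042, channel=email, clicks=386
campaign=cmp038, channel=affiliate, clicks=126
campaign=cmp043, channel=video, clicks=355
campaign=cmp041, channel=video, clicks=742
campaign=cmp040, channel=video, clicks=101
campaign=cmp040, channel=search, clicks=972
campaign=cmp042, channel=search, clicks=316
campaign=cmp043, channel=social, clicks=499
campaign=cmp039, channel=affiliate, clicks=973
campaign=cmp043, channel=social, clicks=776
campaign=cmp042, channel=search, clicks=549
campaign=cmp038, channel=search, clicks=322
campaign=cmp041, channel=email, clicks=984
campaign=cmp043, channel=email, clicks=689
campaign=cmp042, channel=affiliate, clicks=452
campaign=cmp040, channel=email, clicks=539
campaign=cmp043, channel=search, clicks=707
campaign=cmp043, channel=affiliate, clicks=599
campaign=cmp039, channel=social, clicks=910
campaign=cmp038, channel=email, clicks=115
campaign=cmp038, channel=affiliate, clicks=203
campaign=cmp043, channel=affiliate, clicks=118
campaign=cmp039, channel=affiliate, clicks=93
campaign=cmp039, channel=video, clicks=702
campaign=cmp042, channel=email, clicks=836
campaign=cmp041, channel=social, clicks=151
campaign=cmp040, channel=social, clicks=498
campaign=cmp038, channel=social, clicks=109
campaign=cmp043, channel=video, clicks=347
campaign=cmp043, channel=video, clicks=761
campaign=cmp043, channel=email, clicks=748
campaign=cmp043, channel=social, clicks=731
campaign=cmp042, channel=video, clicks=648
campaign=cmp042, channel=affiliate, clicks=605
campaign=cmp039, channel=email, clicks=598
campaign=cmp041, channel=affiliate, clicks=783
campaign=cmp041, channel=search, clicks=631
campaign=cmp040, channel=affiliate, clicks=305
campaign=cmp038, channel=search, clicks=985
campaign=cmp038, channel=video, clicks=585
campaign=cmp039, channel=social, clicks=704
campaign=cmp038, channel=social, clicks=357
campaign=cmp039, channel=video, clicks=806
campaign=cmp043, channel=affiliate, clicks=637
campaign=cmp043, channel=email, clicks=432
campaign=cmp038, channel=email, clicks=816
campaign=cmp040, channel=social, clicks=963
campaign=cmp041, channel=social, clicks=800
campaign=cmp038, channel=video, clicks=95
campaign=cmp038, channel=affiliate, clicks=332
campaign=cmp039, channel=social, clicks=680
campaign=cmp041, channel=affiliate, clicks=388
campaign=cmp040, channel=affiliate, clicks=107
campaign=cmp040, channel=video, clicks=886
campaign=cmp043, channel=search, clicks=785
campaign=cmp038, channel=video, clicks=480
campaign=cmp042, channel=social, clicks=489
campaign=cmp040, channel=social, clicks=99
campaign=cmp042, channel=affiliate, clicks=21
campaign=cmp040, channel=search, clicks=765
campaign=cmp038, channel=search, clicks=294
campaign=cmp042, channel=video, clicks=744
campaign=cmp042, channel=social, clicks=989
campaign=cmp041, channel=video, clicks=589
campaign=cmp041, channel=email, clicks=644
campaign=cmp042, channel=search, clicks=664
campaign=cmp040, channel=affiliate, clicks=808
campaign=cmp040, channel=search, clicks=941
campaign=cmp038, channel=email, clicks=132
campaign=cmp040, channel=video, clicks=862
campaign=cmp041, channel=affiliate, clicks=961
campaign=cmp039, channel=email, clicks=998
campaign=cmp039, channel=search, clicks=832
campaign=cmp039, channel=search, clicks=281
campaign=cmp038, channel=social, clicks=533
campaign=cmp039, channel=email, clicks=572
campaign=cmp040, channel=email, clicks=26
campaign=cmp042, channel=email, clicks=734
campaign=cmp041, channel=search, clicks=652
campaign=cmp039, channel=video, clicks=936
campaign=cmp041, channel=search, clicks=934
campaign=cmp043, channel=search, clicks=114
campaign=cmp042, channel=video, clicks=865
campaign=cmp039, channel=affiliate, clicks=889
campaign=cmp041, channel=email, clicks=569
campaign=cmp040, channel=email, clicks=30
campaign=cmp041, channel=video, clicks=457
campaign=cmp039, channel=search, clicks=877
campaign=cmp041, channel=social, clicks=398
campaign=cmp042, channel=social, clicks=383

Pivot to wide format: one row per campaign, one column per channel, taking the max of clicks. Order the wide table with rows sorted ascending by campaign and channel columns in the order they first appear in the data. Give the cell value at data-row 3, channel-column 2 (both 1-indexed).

808

With rows sorted ascending by campaign, row 3 is campaign=cmp040. channel columns in first-appearance order: email, affiliate, video, search, social; column 2 is affiliate.
Long rows with campaign=cmp040, channel=affiliate: max(305, 107, 808) = 808.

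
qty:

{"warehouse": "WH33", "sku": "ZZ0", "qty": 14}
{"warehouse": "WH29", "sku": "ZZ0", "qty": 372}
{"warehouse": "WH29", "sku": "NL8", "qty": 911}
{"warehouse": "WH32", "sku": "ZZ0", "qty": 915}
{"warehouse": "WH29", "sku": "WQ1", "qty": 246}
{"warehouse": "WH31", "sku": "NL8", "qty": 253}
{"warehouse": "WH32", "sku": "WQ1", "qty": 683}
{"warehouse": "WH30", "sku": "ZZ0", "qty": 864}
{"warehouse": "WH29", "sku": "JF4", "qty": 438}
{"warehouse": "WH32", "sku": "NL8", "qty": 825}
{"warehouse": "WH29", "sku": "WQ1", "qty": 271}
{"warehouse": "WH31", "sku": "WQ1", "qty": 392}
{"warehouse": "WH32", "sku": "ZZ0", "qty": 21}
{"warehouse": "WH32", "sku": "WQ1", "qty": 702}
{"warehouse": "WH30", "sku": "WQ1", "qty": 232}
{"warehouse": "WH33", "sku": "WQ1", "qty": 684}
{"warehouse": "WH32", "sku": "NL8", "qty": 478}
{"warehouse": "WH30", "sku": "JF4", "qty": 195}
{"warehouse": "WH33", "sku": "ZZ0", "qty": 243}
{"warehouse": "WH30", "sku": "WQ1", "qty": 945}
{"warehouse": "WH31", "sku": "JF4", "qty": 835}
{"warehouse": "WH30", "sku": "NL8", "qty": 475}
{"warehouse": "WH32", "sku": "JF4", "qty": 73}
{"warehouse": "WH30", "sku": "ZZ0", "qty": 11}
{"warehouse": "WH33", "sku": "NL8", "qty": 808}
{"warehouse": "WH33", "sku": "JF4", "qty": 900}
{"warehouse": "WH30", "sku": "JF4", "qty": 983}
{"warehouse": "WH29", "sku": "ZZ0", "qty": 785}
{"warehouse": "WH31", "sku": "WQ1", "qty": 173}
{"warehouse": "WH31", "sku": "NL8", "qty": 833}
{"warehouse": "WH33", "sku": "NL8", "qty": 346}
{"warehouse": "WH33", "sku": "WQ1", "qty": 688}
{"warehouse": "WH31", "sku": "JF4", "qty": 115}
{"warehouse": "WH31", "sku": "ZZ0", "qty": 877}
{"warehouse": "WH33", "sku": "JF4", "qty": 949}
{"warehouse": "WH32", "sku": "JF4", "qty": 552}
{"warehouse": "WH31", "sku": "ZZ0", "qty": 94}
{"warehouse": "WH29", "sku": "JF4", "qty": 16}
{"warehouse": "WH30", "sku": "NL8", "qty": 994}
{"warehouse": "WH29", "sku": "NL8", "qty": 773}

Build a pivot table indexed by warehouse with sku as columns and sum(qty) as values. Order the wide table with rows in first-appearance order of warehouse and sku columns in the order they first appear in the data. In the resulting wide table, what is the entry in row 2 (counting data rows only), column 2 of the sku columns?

1684

With rows in first-appearance order of warehouse, row 2 is warehouse=WH29. sku columns in first-appearance order: ZZ0, NL8, WQ1, JF4; column 2 is NL8.
Long rows with warehouse=WH29, sku=NL8: 911 + 773 = 1684.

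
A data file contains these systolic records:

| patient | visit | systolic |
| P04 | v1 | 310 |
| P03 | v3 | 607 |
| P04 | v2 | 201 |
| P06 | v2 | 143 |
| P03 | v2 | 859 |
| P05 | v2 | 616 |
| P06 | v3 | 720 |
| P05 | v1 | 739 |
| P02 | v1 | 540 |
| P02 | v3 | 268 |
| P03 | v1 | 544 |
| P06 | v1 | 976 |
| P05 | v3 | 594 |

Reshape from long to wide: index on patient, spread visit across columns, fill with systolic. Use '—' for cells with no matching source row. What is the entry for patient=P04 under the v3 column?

—

No long-format row has patient=P04 and visit=v3, so the cell is —.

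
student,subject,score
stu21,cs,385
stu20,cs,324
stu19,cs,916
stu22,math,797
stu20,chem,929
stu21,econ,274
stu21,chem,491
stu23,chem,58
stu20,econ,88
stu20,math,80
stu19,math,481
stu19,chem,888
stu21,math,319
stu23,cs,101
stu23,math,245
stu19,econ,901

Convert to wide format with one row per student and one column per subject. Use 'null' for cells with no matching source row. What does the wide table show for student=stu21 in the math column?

The long row with student=stu21, subject=math has score=319.

319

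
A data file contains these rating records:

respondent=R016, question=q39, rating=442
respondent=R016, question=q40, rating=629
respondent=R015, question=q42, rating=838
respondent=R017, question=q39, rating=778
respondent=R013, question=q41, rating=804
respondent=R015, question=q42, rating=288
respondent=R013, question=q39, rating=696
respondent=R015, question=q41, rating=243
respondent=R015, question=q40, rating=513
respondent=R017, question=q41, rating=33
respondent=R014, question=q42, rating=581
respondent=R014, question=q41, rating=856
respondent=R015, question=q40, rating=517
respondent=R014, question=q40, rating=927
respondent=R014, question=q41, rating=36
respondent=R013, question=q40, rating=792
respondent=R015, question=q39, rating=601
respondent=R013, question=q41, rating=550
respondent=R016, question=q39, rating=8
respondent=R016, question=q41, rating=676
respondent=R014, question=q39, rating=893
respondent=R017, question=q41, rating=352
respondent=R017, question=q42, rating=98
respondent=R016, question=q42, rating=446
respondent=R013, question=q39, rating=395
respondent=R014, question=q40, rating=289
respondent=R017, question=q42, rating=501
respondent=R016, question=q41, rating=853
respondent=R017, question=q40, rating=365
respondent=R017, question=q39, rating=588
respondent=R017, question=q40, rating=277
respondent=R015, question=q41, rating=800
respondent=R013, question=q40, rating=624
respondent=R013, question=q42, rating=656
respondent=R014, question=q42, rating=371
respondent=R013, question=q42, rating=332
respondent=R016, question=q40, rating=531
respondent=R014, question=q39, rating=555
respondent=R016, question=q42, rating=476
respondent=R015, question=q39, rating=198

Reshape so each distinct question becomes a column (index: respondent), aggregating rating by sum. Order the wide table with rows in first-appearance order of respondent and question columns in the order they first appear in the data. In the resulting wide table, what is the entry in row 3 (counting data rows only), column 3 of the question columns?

With rows in first-appearance order of respondent, row 3 is respondent=R017. question columns in first-appearance order: q39, q40, q42, q41; column 3 is q42.
Long rows with respondent=R017, question=q42: 98 + 501 = 599.

599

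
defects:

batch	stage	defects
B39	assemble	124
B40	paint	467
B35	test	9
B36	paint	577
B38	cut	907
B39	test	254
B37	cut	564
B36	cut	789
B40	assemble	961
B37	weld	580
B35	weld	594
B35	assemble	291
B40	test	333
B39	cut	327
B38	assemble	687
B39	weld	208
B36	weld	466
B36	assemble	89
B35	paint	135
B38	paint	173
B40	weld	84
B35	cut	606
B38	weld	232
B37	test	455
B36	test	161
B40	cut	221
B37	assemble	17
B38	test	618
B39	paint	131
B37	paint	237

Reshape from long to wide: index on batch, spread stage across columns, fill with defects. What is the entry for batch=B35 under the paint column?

135

Wide layout: rows indexed by batch, columns are the 5 distinct stage values (assemble, paint, test, cut, weld).
Cell (batch=B35, stage=paint) draws from the long row where batch=B35 and stage=paint, which has defects=135.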